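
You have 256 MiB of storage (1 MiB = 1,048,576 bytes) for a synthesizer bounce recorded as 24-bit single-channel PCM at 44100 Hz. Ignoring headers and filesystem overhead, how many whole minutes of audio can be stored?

Uncompressed byte rate = 44,100 × 3 × 1 = 132,300 bytes/s.
Capacity = 256 × 1,048,576 = 268,435,456 bytes.
268,435,456 / 132,300 ≈ 2028.99 s → 33 minutes.

33 minutes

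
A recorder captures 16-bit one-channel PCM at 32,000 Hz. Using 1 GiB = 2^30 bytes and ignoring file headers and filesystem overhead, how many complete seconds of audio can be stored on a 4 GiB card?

67,108 seconds

Uncompressed byte rate = 32,000 × 2 × 1 = 64,000 bytes/s.
Capacity = 4 × 1,073,741,824 = 4,294,967,296 bytes.
4,294,967,296 / 64,000 ≈ 67108.86 s → 67,108 seconds.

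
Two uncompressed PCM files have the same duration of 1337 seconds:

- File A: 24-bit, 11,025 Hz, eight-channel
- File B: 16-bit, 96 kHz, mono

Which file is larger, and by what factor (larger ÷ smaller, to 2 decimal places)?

File A, by a factor of 1.38

File A: 11,025 × 3 × 8 = 264,600 bytes/s.
File B: 96,000 × 2 × 1 = 192,000 bytes/s.
File A is larger; ratio = 353,770,200 / 256,704,000 = 1.38.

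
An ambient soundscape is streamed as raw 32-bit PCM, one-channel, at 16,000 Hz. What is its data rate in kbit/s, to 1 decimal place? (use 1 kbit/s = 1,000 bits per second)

Bit rate = 16,000 × 32 × 1 = 512,000 bits/s.
= 512.0 kbit/s.

512.0 kbit/s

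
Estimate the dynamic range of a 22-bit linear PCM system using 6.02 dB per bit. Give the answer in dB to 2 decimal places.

22 × 6.02 = 132.44 dB.

132.44 dB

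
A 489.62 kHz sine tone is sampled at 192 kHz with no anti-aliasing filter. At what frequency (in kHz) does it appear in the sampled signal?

86.38 kHz

Nyquist = 192,000/2 = 96,000 Hz; 489,620 Hz exceeds it.
Alias = |489,620 − 3×192,000| = |489,620 − 576,000| = 86,380 Hz = 86.38 kHz.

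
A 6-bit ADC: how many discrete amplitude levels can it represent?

2^6 = 64.

64 levels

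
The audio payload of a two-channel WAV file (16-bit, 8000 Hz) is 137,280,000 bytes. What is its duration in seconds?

Byte rate = 8,000 × 2 × 2 = 32,000 bytes/s.
Duration = 137,280,000 / 32,000 = 4,290 s.

4,290 seconds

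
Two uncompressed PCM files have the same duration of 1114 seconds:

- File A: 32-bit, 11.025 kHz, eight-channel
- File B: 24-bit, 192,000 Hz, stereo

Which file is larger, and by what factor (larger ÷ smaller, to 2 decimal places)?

File B, by a factor of 3.27

File A: 11,025 × 4 × 8 = 352,800 bytes/s.
File B: 192,000 × 3 × 2 = 1,152,000 bytes/s.
File B is larger; ratio = 1,283,328,000 / 393,019,200 = 3.27.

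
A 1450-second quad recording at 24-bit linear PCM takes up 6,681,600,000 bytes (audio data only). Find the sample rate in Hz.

Bytes = sample_rate × seconds × bytes_per_sample × channels.
sample_rate = 6,681,600,000 / (1,450 × 3 × 4) = 6,681,600,000 / 17,400 = 384,000 Hz.

384,000 Hz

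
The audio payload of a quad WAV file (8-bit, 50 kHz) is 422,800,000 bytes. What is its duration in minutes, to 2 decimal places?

Byte rate = 50,000 × 1 × 4 = 200,000 bytes/s.
Duration = 422,800,000 / 200,000 = 2,114 s.
2,114 s / 60 = 35.23 minutes.

35.23 minutes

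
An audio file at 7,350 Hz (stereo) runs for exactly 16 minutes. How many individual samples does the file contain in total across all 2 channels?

14,112,000 samples

exactly 16 minutes = 960 s.
7,350 × 960 s × 2 ch = 14,112,000 samples.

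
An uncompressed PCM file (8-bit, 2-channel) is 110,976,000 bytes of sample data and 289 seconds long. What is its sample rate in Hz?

Bytes = sample_rate × seconds × bytes_per_sample × channels.
sample_rate = 110,976,000 / (289 × 1 × 2) = 110,976,000 / 578 = 192,000 Hz.

192,000 Hz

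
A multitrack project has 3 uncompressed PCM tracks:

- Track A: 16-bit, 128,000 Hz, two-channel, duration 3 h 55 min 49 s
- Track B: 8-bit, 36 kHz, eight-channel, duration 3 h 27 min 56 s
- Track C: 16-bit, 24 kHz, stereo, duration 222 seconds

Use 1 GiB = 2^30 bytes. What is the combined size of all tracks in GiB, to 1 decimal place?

10.1 GiB

Track A: 3 h 55 min 49 s = 14,149 s; 128,000 × 14,149 × 2 × 2 = 7,244,288,000 bytes.
Track B: 3 h 27 min 56 s = 12,476 s; 36,000 × 12,476 × 1 × 8 = 3,593,088,000 bytes.
Track C: 24,000 × 222 × 2 × 2 = 21,312,000 bytes.
Total = 10,858,688,000 bytes = 10.1 GiB.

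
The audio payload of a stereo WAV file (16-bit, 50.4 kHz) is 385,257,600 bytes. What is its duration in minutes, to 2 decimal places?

31.85 minutes

Byte rate = 50,400 × 2 × 2 = 201,600 bytes/s.
Duration = 385,257,600 / 201,600 = 1,911 s.
1,911 s / 60 = 31.85 minutes.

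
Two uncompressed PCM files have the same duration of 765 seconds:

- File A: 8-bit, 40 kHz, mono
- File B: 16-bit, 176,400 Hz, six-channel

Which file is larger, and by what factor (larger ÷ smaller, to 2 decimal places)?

File B, by a factor of 52.92

File A: 40,000 × 1 × 1 = 40,000 bytes/s.
File B: 176,400 × 2 × 6 = 2,116,800 bytes/s.
File B is larger; ratio = 1,619,352,000 / 30,600,000 = 52.92.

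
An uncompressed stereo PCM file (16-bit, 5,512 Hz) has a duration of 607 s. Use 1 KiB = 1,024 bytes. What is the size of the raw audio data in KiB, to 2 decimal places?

Bytes = 5,512 samples/s × 607 s × 2 bytes/sample × 2 ch = 13,383,136 bytes.
13,383,136 / 1,024 = 13069.47 KiB.

13069.47 KiB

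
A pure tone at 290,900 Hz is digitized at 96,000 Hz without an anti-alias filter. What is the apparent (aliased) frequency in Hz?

Nyquist = 96,000/2 = 48,000 Hz; 290,900 Hz exceeds it.
Alias = |290,900 − 3×96,000| = |290,900 − 288,000| = 2,900 Hz.

2,900 Hz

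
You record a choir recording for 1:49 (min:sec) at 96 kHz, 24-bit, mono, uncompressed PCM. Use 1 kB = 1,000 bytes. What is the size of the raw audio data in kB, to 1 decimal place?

31392.0 kB

Duration = 1:49 (min:sec) = 109 s.
Bytes = 96,000 samples/s × 109 s × 3 bytes/sample × 1 ch = 31,392,000 bytes.
31,392,000 / 1,000 = 31392.0 kB.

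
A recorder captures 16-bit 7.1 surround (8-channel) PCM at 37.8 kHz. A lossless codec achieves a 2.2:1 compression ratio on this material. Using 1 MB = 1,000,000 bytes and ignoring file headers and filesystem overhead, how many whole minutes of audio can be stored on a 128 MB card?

7 minutes

Uncompressed byte rate = 37,800 × 2 × 8 = 604,800 bytes/s.
After 2.2:1 compression, effective rate ≈ 274909.09 bytes/s.
Capacity = 128 × 1,000,000 = 128,000,000 bytes.
128,000,000 / effective rate ≈ 465.61 s → 7 minutes.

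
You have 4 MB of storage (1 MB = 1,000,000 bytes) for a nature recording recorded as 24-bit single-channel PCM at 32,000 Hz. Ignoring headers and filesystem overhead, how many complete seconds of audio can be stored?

Uncompressed byte rate = 32,000 × 3 × 1 = 96,000 bytes/s.
Capacity = 4 × 1,000,000 = 4,000,000 bytes.
4,000,000 / 96,000 ≈ 41.67 s → 41 seconds.

41 seconds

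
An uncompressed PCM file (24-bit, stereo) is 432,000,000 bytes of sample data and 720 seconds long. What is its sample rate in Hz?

Bytes = sample_rate × seconds × bytes_per_sample × channels.
sample_rate = 432,000,000 / (720 × 3 × 2) = 432,000,000 / 4,320 = 100,000 Hz.

100,000 Hz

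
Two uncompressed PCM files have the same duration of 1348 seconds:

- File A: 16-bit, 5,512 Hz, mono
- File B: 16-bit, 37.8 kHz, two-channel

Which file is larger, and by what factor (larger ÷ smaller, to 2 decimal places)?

File B, by a factor of 13.72

File A: 5,512 × 2 × 1 = 11,024 bytes/s.
File B: 37,800 × 2 × 2 = 151,200 bytes/s.
File B is larger; ratio = 203,817,600 / 14,860,352 = 13.72.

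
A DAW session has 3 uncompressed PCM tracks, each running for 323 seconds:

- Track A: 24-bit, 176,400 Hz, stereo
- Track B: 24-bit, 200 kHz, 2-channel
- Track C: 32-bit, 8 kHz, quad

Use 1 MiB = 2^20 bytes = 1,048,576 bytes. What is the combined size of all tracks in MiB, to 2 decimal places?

735.10 MiB

Track A: 176,400 × 323 × 3 × 2 = 341,863,200 bytes.
Track B: 200,000 × 323 × 3 × 2 = 387,600,000 bytes.
Track C: 8,000 × 323 × 4 × 4 = 41,344,000 bytes.
Total = 770,807,200 bytes = 735.10 MiB.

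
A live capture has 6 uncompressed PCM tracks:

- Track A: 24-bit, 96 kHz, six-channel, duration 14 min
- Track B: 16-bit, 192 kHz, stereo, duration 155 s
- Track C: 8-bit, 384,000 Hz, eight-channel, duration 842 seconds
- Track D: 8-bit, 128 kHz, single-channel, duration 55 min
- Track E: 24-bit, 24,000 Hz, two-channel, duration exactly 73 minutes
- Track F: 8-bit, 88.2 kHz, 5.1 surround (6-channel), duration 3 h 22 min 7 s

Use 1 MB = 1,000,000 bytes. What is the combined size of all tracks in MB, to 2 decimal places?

Track A: 14 min = 840 s; 96,000 × 840 × 3 × 6 = 1,451,520,000 bytes.
Track B: 192,000 × 155 × 2 × 2 = 119,040,000 bytes.
Track C: 384,000 × 842 × 1 × 8 = 2,586,624,000 bytes.
Track D: 55 min = 3,300 s; 128,000 × 3,300 × 1 × 1 = 422,400,000 bytes.
Track E: exactly 73 minutes = 4,380 s; 24,000 × 4,380 × 3 × 2 = 630,720,000 bytes.
Track F: 3 h 22 min 7 s = 12,127 s; 88,200 × 12,127 × 1 × 6 = 6,417,608,400 bytes.
Total = 11,627,912,400 bytes = 11627.91 MB.

11627.91 MB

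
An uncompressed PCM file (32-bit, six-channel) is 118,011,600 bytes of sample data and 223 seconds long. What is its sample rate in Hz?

Bytes = sample_rate × seconds × bytes_per_sample × channels.
sample_rate = 118,011,600 / (223 × 4 × 6) = 118,011,600 / 5,352 = 22,050 Hz.

22,050 Hz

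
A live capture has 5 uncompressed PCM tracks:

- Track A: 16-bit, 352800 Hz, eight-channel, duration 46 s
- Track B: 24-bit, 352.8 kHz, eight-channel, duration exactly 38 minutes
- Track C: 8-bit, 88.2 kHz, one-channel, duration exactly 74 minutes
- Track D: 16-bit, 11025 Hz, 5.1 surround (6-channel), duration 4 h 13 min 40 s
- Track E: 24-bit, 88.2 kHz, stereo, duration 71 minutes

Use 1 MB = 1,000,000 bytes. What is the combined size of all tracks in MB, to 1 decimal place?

24224.5 MB

Track A: 352,800 × 46 × 2 × 8 = 259,660,800 bytes.
Track B: exactly 38 minutes = 2,280 s; 352,800 × 2,280 × 3 × 8 = 19,305,216,000 bytes.
Track C: exactly 74 minutes = 4,440 s; 88,200 × 4,440 × 1 × 1 = 391,608,000 bytes.
Track D: 4 h 13 min 40 s = 15,220 s; 11,025 × 15,220 × 2 × 6 = 2,013,606,000 bytes.
Track E: 71 minutes = 4,260 s; 88,200 × 4,260 × 3 × 2 = 2,254,392,000 bytes.
Total = 24,224,482,800 bytes = 24224.5 MB.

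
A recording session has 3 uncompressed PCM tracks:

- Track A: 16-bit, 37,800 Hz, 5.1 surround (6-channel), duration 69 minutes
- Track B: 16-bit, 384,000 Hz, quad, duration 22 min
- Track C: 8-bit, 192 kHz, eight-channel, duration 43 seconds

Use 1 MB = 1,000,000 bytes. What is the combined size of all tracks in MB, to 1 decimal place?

5999.0 MB

Track A: 69 minutes = 4,140 s; 37,800 × 4,140 × 2 × 6 = 1,877,904,000 bytes.
Track B: 22 min = 1,320 s; 384,000 × 1,320 × 2 × 4 = 4,055,040,000 bytes.
Track C: 192,000 × 43 × 1 × 8 = 66,048,000 bytes.
Total = 5,998,992,000 bytes = 5999.0 MB.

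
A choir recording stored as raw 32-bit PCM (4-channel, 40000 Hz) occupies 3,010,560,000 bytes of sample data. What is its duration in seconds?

4,704 seconds

Byte rate = 40,000 × 4 × 4 = 640,000 bytes/s.
Duration = 3,010,560,000 / 640,000 = 4,704 s.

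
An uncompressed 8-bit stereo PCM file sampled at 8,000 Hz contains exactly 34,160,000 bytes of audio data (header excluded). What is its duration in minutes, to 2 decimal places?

35.58 minutes

Byte rate = 8,000 × 1 × 2 = 16,000 bytes/s.
Duration = 34,160,000 / 16,000 = 2,135 s.
2,135 s / 60 = 35.58 minutes.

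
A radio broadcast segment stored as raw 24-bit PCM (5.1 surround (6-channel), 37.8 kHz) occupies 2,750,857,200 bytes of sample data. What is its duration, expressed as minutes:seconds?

67:23

Byte rate = 37,800 × 3 × 6 = 680,400 bytes/s.
Duration = 2,750,857,200 / 680,400 = 4,043 s.
4,043 s = 67:23.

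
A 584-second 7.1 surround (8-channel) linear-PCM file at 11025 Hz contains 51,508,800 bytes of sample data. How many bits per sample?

8 bits

Bytes per sample = 51,508,800 / (11,025 × 584 × 8) = 51,508,800 / 51,508,800 = 1.
Bit depth = 1 × 8 = 8 bits.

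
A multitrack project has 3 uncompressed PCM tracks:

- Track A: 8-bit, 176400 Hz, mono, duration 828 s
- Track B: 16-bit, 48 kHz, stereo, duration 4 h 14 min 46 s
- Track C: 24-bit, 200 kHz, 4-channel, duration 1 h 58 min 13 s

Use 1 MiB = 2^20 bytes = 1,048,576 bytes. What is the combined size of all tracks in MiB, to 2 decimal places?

19172.83 MiB

Track A: 176,400 × 828 × 1 × 1 = 146,059,200 bytes.
Track B: 4 h 14 min 46 s = 15,286 s; 48,000 × 15,286 × 2 × 2 = 2,934,912,000 bytes.
Track C: 1 h 58 min 13 s = 7,093 s; 200,000 × 7,093 × 3 × 4 = 17,023,200,000 bytes.
Total = 20,104,171,200 bytes = 19172.83 MiB.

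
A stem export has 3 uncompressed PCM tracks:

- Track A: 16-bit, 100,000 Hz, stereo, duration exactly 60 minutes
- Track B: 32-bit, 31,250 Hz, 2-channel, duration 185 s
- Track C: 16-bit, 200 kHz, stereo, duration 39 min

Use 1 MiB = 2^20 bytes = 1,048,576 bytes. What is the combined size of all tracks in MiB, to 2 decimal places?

3202.68 MiB

Track A: exactly 60 minutes = 3,600 s; 100,000 × 3,600 × 2 × 2 = 1,440,000,000 bytes.
Track B: 31,250 × 185 × 4 × 2 = 46,250,000 bytes.
Track C: 39 min = 2,340 s; 200,000 × 2,340 × 2 × 2 = 1,872,000,000 bytes.
Total = 3,358,250,000 bytes = 3202.68 MiB.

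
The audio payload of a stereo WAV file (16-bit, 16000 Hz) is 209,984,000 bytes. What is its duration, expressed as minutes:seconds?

54:41

Byte rate = 16,000 × 2 × 2 = 64,000 bytes/s.
Duration = 209,984,000 / 64,000 = 3,281 s.
3,281 s = 54:41.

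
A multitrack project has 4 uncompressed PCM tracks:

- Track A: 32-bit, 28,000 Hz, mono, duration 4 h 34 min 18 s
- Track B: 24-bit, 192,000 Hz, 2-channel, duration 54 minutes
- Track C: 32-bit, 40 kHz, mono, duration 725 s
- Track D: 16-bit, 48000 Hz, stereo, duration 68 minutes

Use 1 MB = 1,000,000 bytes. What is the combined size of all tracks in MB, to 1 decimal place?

Track A: 4 h 34 min 18 s = 16,458 s; 28,000 × 16,458 × 4 × 1 = 1,843,296,000 bytes.
Track B: 54 minutes = 3,240 s; 192,000 × 3,240 × 3 × 2 = 3,732,480,000 bytes.
Track C: 40,000 × 725 × 4 × 1 = 116,000,000 bytes.
Track D: 68 minutes = 4,080 s; 48,000 × 4,080 × 2 × 2 = 783,360,000 bytes.
Total = 6,475,136,000 bytes = 6475.1 MB.

6475.1 MB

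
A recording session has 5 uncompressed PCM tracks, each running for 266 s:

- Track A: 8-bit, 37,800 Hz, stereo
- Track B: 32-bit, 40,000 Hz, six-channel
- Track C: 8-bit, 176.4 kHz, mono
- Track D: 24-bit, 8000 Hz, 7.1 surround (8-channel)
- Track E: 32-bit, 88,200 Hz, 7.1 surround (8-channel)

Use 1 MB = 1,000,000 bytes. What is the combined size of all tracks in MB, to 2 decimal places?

1124.22 MB

Track A: 37,800 × 266 × 1 × 2 = 20,109,600 bytes.
Track B: 40,000 × 266 × 4 × 6 = 255,360,000 bytes.
Track C: 176,400 × 266 × 1 × 1 = 46,922,400 bytes.
Track D: 8,000 × 266 × 3 × 8 = 51,072,000 bytes.
Track E: 88,200 × 266 × 4 × 8 = 750,758,400 bytes.
Total = 1,124,222,400 bytes = 1124.22 MB.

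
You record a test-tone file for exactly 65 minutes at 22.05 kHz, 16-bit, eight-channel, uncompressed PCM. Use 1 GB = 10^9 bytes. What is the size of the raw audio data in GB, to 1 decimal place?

Duration = exactly 65 minutes = 3,900 s.
Bytes = 22,050 samples/s × 3,900 s × 2 bytes/sample × 8 ch = 1,375,920,000 bytes.
1,375,920,000 / 1,000,000,000 = 1.4 GB.

1.4 GB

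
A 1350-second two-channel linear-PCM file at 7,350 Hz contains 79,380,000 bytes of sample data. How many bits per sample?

Bytes per sample = 79,380,000 / (7,350 × 1,350 × 2) = 79,380,000 / 19,845,000 = 4.
Bit depth = 4 × 8 = 32 bits.

32 bits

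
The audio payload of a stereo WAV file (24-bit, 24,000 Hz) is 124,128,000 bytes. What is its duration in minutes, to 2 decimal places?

Byte rate = 24,000 × 3 × 2 = 144,000 bytes/s.
Duration = 124,128,000 / 144,000 = 862 s.
862 s / 60 = 14.37 minutes.

14.37 minutes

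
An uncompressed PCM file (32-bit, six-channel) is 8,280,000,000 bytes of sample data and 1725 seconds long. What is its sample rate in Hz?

Bytes = sample_rate × seconds × bytes_per_sample × channels.
sample_rate = 8,280,000,000 / (1,725 × 4 × 6) = 8,280,000,000 / 41,400 = 200,000 Hz.

200,000 Hz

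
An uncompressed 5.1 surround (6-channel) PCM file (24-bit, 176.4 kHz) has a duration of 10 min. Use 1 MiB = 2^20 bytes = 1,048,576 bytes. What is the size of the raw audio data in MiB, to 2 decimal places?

Duration = 10 min = 600 s.
Bytes = 176,400 samples/s × 600 s × 3 bytes/sample × 6 ch = 1,905,120,000 bytes.
1,905,120,000 / 1,048,576 = 1816.86 MiB.

1816.86 MiB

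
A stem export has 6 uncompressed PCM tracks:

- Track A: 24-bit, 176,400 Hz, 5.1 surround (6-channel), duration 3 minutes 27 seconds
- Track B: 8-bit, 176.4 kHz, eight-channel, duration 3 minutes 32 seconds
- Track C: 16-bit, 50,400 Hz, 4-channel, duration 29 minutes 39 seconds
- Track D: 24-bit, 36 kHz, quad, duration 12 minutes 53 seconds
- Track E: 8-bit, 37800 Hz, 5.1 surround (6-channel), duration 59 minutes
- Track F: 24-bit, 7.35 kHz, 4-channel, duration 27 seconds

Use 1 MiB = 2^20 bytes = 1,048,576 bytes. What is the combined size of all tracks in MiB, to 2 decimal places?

Track A: 3 minutes 27 seconds = 207 s; 176,400 × 207 × 3 × 6 = 657,266,400 bytes.
Track B: 3 minutes 32 seconds = 212 s; 176,400 × 212 × 1 × 8 = 299,174,400 bytes.
Track C: 29 minutes 39 seconds = 1,779 s; 50,400 × 1,779 × 2 × 4 = 717,292,800 bytes.
Track D: 12 minutes 53 seconds = 773 s; 36,000 × 773 × 3 × 4 = 333,936,000 bytes.
Track E: 59 minutes = 3,540 s; 37,800 × 3,540 × 1 × 6 = 802,872,000 bytes.
Track F: 7,350 × 27 × 3 × 4 = 2,381,400 bytes.
Total = 2,812,923,000 bytes = 2682.61 MiB.

2682.61 MiB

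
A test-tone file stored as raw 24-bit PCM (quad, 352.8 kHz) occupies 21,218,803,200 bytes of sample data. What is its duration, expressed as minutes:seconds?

83:32

Byte rate = 352,800 × 3 × 4 = 4,233,600 bytes/s.
Duration = 21,218,803,200 / 4,233,600 = 5,012 s.
5,012 s = 83:32.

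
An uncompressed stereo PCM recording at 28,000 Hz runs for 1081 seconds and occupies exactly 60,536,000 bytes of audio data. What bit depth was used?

8 bits

Bytes per sample = 60,536,000 / (28,000 × 1,081 × 2) = 60,536,000 / 60,536,000 = 1.
Bit depth = 1 × 8 = 8 bits.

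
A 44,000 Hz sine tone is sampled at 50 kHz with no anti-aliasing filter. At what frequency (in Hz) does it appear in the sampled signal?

6,000 Hz

Nyquist = 50,000/2 = 25,000 Hz; 44,000 Hz exceeds it.
Alias = |44,000 − 1×50,000| = |44,000 − 50,000| = 6,000 Hz.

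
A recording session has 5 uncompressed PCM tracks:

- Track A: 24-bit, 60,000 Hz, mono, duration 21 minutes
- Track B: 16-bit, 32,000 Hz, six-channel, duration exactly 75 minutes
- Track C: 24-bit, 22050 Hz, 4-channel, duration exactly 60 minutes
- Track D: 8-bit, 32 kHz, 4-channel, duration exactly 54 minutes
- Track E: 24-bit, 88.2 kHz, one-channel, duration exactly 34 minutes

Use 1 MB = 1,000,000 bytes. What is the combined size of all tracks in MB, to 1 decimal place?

Track A: 21 minutes = 1,260 s; 60,000 × 1,260 × 3 × 1 = 226,800,000 bytes.
Track B: exactly 75 minutes = 4,500 s; 32,000 × 4,500 × 2 × 6 = 1,728,000,000 bytes.
Track C: exactly 60 minutes = 3,600 s; 22,050 × 3,600 × 3 × 4 = 952,560,000 bytes.
Track D: exactly 54 minutes = 3,240 s; 32,000 × 3,240 × 1 × 4 = 414,720,000 bytes.
Track E: exactly 34 minutes = 2,040 s; 88,200 × 2,040 × 3 × 1 = 539,784,000 bytes.
Total = 3,861,864,000 bytes = 3861.9 MB.

3861.9 MB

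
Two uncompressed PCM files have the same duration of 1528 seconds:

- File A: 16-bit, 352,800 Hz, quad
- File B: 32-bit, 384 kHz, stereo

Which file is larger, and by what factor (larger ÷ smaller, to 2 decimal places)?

File A: 352,800 × 2 × 4 = 2,822,400 bytes/s.
File B: 384,000 × 4 × 2 = 3,072,000 bytes/s.
File B is larger; ratio = 4,694,016,000 / 4,312,627,200 = 1.09.

File B, by a factor of 1.09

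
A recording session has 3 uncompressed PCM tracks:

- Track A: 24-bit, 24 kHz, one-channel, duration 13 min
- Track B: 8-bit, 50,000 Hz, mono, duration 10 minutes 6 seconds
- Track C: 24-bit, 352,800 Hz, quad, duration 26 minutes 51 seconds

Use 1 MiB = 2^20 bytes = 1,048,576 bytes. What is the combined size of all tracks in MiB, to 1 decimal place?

Track A: 13 min = 780 s; 24,000 × 780 × 3 × 1 = 56,160,000 bytes.
Track B: 10 minutes 6 seconds = 606 s; 50,000 × 606 × 1 × 1 = 30,300,000 bytes.
Track C: 26 minutes 51 seconds = 1,611 s; 352,800 × 1,611 × 3 × 4 = 6,820,329,600 bytes.
Total = 6,906,789,600 bytes = 6586.8 MiB.

6586.8 MiB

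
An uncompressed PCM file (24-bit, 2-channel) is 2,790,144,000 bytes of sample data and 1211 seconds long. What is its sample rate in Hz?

384,000 Hz

Bytes = sample_rate × seconds × bytes_per_sample × channels.
sample_rate = 2,790,144,000 / (1,211 × 3 × 2) = 2,790,144,000 / 7,266 = 384,000 Hz.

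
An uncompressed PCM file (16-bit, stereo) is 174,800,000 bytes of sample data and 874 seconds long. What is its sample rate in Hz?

50,000 Hz

Bytes = sample_rate × seconds × bytes_per_sample × channels.
sample_rate = 174,800,000 / (874 × 2 × 2) = 174,800,000 / 3,496 = 50,000 Hz.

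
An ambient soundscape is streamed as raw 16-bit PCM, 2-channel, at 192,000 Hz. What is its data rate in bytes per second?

Bit rate = 192,000 × 16 × 2 = 6,144,000 bits/s.
6,144,000 / 8 = 768,000 bytes/s.

768,000 bytes/s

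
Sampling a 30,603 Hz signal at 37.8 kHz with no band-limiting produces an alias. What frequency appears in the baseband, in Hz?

7,197 Hz

Nyquist = 37,800/2 = 18,900 Hz; 30,603 Hz exceeds it.
Alias = |30,603 − 1×37,800| = |30,603 − 37,800| = 7,197 Hz.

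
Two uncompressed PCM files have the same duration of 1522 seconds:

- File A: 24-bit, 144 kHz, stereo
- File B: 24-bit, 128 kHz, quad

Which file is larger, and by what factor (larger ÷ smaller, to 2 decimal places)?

File A: 144,000 × 3 × 2 = 864,000 bytes/s.
File B: 128,000 × 3 × 4 = 1,536,000 bytes/s.
File B is larger; ratio = 2,337,792,000 / 1,315,008,000 = 1.78.

File B, by a factor of 1.78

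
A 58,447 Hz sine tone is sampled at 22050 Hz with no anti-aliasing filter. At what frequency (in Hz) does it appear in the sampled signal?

Nyquist = 22,050/2 = 11,025 Hz; 58,447 Hz exceeds it.
Alias = |58,447 − 3×22,050| = |58,447 − 66,150| = 7,703 Hz.

7,703 Hz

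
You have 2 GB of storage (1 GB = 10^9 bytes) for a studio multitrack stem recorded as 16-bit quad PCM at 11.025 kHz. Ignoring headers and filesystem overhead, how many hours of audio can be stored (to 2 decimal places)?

6.30 hours

Uncompressed byte rate = 11,025 × 2 × 4 = 88,200 bytes/s.
Capacity = 2 × 1,000,000,000 = 2,000,000,000 bytes.
2,000,000,000 / 88,200 ≈ 22675.74 s → 6.30 hours.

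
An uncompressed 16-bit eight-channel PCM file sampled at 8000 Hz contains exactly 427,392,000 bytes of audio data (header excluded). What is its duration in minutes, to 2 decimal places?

Byte rate = 8,000 × 2 × 8 = 128,000 bytes/s.
Duration = 427,392,000 / 128,000 = 3,339 s.
3,339 s / 60 = 55.65 minutes.

55.65 minutes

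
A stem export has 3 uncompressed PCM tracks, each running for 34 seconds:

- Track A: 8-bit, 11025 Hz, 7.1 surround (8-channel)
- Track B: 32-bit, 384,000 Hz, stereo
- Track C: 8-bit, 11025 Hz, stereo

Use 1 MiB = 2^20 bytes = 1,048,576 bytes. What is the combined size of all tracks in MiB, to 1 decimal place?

103.2 MiB

Track A: 11,025 × 34 × 1 × 8 = 2,998,800 bytes.
Track B: 384,000 × 34 × 4 × 2 = 104,448,000 bytes.
Track C: 11,025 × 34 × 1 × 2 = 749,700 bytes.
Total = 108,196,500 bytes = 103.2 MiB.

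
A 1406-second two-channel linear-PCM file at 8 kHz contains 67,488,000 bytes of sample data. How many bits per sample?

Bytes per sample = 67,488,000 / (8,000 × 1,406 × 2) = 67,488,000 / 22,496,000 = 3.
Bit depth = 3 × 8 = 24 bits.

24 bits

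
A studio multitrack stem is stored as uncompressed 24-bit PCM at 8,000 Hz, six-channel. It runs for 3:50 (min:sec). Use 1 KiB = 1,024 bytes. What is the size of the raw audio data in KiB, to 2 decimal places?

32343.75 KiB

Duration = 3:50 (min:sec) = 230 s.
Bytes = 8,000 samples/s × 230 s × 3 bytes/sample × 6 ch = 33,120,000 bytes.
33,120,000 / 1,024 = 32343.75 KiB.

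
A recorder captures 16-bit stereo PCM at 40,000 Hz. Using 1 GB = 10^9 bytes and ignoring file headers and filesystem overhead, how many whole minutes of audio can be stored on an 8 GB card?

Uncompressed byte rate = 40,000 × 2 × 2 = 160,000 bytes/s.
Capacity = 8 × 1,000,000,000 = 8,000,000,000 bytes.
8,000,000,000 / 160,000 ≈ 50000 s → 833 minutes.

833 minutes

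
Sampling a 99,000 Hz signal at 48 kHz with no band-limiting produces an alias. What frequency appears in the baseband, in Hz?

Nyquist = 48,000/2 = 24,000 Hz; 99,000 Hz exceeds it.
Alias = |99,000 − 2×48,000| = |99,000 − 96,000| = 3,000 Hz.

3,000 Hz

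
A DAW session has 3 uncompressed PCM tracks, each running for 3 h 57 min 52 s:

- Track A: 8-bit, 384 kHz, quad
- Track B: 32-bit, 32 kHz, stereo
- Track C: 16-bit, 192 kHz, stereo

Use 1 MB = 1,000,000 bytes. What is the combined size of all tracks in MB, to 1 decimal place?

3 h 57 min 52 s = 14,272 s.
Track A: 384,000 × 14,272 × 1 × 4 = 21,921,792,000 bytes.
Track B: 32,000 × 14,272 × 4 × 2 = 3,653,632,000 bytes.
Track C: 192,000 × 14,272 × 2 × 2 = 10,960,896,000 bytes.
Total = 36,536,320,000 bytes = 36536.3 MB.

36536.3 MB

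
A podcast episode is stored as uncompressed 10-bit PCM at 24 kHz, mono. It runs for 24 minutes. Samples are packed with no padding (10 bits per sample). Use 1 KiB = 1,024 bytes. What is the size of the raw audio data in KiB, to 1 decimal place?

42187.5 KiB

Duration = 24 minutes = 1,440 s.
Bits = 24,000 × 1,440 × 10 × 1 = 345,600,000 bits = 43,200,000 bytes.
43,200,000 / 1,024 = 42187.5 KiB.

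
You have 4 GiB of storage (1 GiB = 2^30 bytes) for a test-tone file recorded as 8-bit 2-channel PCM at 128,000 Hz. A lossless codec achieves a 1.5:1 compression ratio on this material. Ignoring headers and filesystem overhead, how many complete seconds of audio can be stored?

25,165 seconds

Uncompressed byte rate = 128,000 × 1 × 2 = 256,000 bytes/s.
After 1.5:1 compression, effective rate ≈ 170666.67 bytes/s.
Capacity = 4 × 1,073,741,824 = 4,294,967,296 bytes.
4,294,967,296 / effective rate ≈ 25165.82 s → 25,165 seconds.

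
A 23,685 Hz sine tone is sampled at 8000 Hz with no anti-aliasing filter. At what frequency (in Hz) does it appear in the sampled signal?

315 Hz

Nyquist = 8,000/2 = 4,000 Hz; 23,685 Hz exceeds it.
Alias = |23,685 − 3×8,000| = |23,685 − 24,000| = 315 Hz.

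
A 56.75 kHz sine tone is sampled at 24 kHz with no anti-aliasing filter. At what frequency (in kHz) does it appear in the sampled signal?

Nyquist = 24,000/2 = 12,000 Hz; 56,750 Hz exceeds it.
Alias = |56,750 − 2×24,000| = |56,750 − 48,000| = 8,750 Hz = 8.75 kHz.

8.75 kHz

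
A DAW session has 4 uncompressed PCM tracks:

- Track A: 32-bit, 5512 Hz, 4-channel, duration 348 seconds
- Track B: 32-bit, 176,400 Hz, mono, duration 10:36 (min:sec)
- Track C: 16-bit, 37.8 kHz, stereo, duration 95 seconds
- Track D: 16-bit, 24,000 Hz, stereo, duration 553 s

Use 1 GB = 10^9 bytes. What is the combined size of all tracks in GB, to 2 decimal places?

0.55 GB

Track A: 5,512 × 348 × 4 × 4 = 30,690,816 bytes.
Track B: 10:36 (min:sec) = 636 s; 176,400 × 636 × 4 × 1 = 448,761,600 bytes.
Track C: 37,800 × 95 × 2 × 2 = 14,364,000 bytes.
Track D: 24,000 × 553 × 2 × 2 = 53,088,000 bytes.
Total = 546,904,416 bytes = 0.55 GB.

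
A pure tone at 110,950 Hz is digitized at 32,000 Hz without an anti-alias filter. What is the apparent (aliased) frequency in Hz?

14,950 Hz

Nyquist = 32,000/2 = 16,000 Hz; 110,950 Hz exceeds it.
Alias = |110,950 − 3×32,000| = |110,950 − 96,000| = 14,950 Hz.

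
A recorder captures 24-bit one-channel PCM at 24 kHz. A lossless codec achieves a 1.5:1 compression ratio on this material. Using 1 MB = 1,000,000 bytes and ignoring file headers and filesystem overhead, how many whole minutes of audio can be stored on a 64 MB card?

Uncompressed byte rate = 24,000 × 3 × 1 = 72,000 bytes/s.
After 1.5:1 compression, effective rate ≈ 48000 bytes/s.
Capacity = 64 × 1,000,000 = 64,000,000 bytes.
64,000,000 / effective rate ≈ 1333.33 s → 22 minutes.

22 minutes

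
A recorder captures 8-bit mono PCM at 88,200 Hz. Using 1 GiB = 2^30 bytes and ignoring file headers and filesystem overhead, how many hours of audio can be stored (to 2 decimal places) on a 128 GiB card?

432.85 hours

Uncompressed byte rate = 88,200 × 1 × 1 = 88,200 bytes/s.
Capacity = 128 × 1,073,741,824 = 137,438,953,472 bytes.
137,438,953,472 / 88,200 ≈ 1558264.78 s → 432.85 hours.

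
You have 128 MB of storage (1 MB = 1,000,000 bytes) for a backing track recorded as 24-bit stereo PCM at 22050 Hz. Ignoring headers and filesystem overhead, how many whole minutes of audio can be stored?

16 minutes

Uncompressed byte rate = 22,050 × 3 × 2 = 132,300 bytes/s.
Capacity = 128 × 1,000,000 = 128,000,000 bytes.
128,000,000 / 132,300 ≈ 967.5 s → 16 minutes.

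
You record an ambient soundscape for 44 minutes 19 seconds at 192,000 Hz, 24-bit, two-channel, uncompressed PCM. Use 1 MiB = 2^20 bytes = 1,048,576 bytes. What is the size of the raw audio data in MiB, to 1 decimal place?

Duration = 44 minutes 19 seconds = 2,659 s.
Bytes = 192,000 samples/s × 2,659 s × 3 bytes/sample × 2 ch = 3,063,168,000 bytes.
3,063,168,000 / 1,048,576 = 2921.3 MiB.

2921.3 MiB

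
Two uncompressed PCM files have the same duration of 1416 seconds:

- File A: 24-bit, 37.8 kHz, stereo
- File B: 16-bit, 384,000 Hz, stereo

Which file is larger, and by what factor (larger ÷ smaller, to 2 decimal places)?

File A: 37,800 × 3 × 2 = 226,800 bytes/s.
File B: 384,000 × 2 × 2 = 1,536,000 bytes/s.
File B is larger; ratio = 2,174,976,000 / 321,148,800 = 6.77.

File B, by a factor of 6.77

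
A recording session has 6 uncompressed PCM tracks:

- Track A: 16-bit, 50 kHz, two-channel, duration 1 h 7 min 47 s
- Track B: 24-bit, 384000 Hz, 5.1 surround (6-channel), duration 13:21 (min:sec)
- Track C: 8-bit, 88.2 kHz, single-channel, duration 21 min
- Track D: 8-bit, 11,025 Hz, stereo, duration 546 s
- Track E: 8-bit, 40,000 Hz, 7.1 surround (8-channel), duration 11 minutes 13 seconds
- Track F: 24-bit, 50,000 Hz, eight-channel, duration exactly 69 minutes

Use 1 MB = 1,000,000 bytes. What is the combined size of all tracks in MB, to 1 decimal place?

Track A: 1 h 7 min 47 s = 4,067 s; 50,000 × 4,067 × 2 × 2 = 813,400,000 bytes.
Track B: 13:21 (min:sec) = 801 s; 384,000 × 801 × 3 × 6 = 5,536,512,000 bytes.
Track C: 21 min = 1,260 s; 88,200 × 1,260 × 1 × 1 = 111,132,000 bytes.
Track D: 11,025 × 546 × 1 × 2 = 12,039,300 bytes.
Track E: 11 minutes 13 seconds = 673 s; 40,000 × 673 × 1 × 8 = 215,360,000 bytes.
Track F: exactly 69 minutes = 4,140 s; 50,000 × 4,140 × 3 × 8 = 4,968,000,000 bytes.
Total = 11,656,443,300 bytes = 11656.4 MB.

11656.4 MB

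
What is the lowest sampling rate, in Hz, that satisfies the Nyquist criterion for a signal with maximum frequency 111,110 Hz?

222,220 Hz

Minimum sample rate = 2 × 111,110 Hz = 222,220 Hz.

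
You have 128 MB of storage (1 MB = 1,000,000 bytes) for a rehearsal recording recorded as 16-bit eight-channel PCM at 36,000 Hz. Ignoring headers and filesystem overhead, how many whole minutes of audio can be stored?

Uncompressed byte rate = 36,000 × 2 × 8 = 576,000 bytes/s.
Capacity = 128 × 1,000,000 = 128,000,000 bytes.
128,000,000 / 576,000 ≈ 222.22 s → 3 minutes.

3 minutes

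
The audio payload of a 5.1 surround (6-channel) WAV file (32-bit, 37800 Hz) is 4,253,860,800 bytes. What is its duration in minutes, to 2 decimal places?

78.15 minutes

Byte rate = 37,800 × 4 × 6 = 907,200 bytes/s.
Duration = 4,253,860,800 / 907,200 = 4,689 s.
4,689 s / 60 = 78.15 minutes.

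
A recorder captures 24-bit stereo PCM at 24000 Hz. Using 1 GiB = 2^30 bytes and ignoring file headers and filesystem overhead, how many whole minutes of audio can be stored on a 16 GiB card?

Uncompressed byte rate = 24,000 × 3 × 2 = 144,000 bytes/s.
Capacity = 16 × 1,073,741,824 = 17,179,869,184 bytes.
17,179,869,184 / 144,000 ≈ 119304.65 s → 1,988 minutes.

1,988 minutes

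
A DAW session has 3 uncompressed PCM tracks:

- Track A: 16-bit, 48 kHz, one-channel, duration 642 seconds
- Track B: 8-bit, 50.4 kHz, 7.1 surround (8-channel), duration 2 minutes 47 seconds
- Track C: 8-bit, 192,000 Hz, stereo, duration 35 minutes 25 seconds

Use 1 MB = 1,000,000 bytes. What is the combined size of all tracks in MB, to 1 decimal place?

945.0 MB

Track A: 48,000 × 642 × 2 × 1 = 61,632,000 bytes.
Track B: 2 minutes 47 seconds = 167 s; 50,400 × 167 × 1 × 8 = 67,334,400 bytes.
Track C: 35 minutes 25 seconds = 2,125 s; 192,000 × 2,125 × 1 × 2 = 816,000,000 bytes.
Total = 944,966,400 bytes = 945.0 MB.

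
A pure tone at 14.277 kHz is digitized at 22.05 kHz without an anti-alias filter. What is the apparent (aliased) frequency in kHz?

7.773 kHz

Nyquist = 22,050/2 = 11,025 Hz; 14,277 Hz exceeds it.
Alias = |14,277 − 1×22,050| = |14,277 − 22,050| = 7,773 Hz = 7.773 kHz.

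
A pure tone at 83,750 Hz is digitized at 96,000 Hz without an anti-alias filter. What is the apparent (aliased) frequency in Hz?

12,250 Hz

Nyquist = 96,000/2 = 48,000 Hz; 83,750 Hz exceeds it.
Alias = |83,750 − 1×96,000| = |83,750 − 96,000| = 12,250 Hz.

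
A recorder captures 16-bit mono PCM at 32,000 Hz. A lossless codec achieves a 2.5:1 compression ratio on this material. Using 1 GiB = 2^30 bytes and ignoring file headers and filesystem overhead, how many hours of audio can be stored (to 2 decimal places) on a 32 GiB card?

372.83 hours

Uncompressed byte rate = 32,000 × 2 × 1 = 64,000 bytes/s.
After 2.5:1 compression, effective rate ≈ 25600 bytes/s.
Capacity = 32 × 1,073,741,824 = 34,359,738,368 bytes.
34,359,738,368 / effective rate ≈ 1342177.28 s → 372.83 hours.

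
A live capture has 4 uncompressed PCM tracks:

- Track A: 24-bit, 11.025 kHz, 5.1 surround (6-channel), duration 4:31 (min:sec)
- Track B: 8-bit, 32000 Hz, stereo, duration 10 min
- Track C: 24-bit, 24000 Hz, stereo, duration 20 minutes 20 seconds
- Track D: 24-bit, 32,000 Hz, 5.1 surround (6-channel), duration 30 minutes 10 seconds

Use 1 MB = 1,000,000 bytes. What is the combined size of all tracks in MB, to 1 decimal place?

1310.4 MB

Track A: 4:31 (min:sec) = 271 s; 11,025 × 271 × 3 × 6 = 53,779,950 bytes.
Track B: 10 min = 600 s; 32,000 × 600 × 1 × 2 = 38,400,000 bytes.
Track C: 20 minutes 20 seconds = 1,220 s; 24,000 × 1,220 × 3 × 2 = 175,680,000 bytes.
Track D: 30 minutes 10 seconds = 1,810 s; 32,000 × 1,810 × 3 × 6 = 1,042,560,000 bytes.
Total = 1,310,419,950 bytes = 1310.4 MB.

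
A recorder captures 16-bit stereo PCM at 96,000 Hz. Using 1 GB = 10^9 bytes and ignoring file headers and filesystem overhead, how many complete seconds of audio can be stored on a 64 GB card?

166,666 seconds

Uncompressed byte rate = 96,000 × 2 × 2 = 384,000 bytes/s.
Capacity = 64 × 1,000,000,000 = 64,000,000,000 bytes.
64,000,000,000 / 384,000 ≈ 166666.67 s → 166,666 seconds.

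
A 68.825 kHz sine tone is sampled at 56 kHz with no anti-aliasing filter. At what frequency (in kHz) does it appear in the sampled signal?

Nyquist = 56,000/2 = 28,000 Hz; 68,825 Hz exceeds it.
Alias = |68,825 − 1×56,000| = |68,825 − 56,000| = 12,825 Hz = 12.825 kHz.

12.825 kHz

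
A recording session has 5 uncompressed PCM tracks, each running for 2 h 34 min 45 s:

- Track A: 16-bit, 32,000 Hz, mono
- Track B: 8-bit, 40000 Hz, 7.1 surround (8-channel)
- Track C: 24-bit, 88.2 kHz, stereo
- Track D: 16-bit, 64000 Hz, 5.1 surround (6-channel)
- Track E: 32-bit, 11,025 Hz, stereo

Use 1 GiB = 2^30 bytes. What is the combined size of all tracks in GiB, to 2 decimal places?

15.30 GiB

2 h 34 min 45 s = 9,285 s.
Track A: 32,000 × 9,285 × 2 × 1 = 594,240,000 bytes.
Track B: 40,000 × 9,285 × 1 × 8 = 2,971,200,000 bytes.
Track C: 88,200 × 9,285 × 3 × 2 = 4,913,622,000 bytes.
Track D: 64,000 × 9,285 × 2 × 6 = 7,130,880,000 bytes.
Track E: 11,025 × 9,285 × 4 × 2 = 818,937,000 bytes.
Total = 16,428,879,000 bytes = 15.30 GiB.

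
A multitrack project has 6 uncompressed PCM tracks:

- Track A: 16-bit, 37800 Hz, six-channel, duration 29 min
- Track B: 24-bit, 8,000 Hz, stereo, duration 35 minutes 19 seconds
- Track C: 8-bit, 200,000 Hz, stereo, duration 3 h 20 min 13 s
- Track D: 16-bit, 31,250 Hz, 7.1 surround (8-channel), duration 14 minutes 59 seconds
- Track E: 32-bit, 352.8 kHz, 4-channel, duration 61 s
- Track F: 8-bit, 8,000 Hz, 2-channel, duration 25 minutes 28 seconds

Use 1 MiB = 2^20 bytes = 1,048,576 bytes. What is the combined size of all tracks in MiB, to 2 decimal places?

Track A: 29 min = 1,740 s; 37,800 × 1,740 × 2 × 6 = 789,264,000 bytes.
Track B: 35 minutes 19 seconds = 2,119 s; 8,000 × 2,119 × 3 × 2 = 101,712,000 bytes.
Track C: 3 h 20 min 13 s = 12,013 s; 200,000 × 12,013 × 1 × 2 = 4,805,200,000 bytes.
Track D: 14 minutes 59 seconds = 899 s; 31,250 × 899 × 2 × 8 = 449,500,000 bytes.
Track E: 352,800 × 61 × 4 × 4 = 344,332,800 bytes.
Track F: 25 minutes 28 seconds = 1,528 s; 8,000 × 1,528 × 1 × 2 = 24,448,000 bytes.
Total = 6,514,456,800 bytes = 6212.67 MiB.

6212.67 MiB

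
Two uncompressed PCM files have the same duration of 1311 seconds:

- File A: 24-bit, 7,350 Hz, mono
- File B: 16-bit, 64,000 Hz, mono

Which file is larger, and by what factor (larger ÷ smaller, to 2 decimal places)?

File A: 7,350 × 3 × 1 = 22,050 bytes/s.
File B: 64,000 × 2 × 1 = 128,000 bytes/s.
File B is larger; ratio = 167,808,000 / 28,907,550 = 5.80.

File B, by a factor of 5.80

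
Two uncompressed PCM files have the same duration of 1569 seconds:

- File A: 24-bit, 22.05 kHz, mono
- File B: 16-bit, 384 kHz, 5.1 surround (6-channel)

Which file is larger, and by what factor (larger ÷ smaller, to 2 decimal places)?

File B, by a factor of 69.66

File A: 22,050 × 3 × 1 = 66,150 bytes/s.
File B: 384,000 × 2 × 6 = 4,608,000 bytes/s.
File B is larger; ratio = 7,229,952,000 / 103,789,350 = 69.66.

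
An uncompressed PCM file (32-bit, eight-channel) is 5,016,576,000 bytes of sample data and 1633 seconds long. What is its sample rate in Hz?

96,000 Hz

Bytes = sample_rate × seconds × bytes_per_sample × channels.
sample_rate = 5,016,576,000 / (1,633 × 4 × 8) = 5,016,576,000 / 52,256 = 96,000 Hz.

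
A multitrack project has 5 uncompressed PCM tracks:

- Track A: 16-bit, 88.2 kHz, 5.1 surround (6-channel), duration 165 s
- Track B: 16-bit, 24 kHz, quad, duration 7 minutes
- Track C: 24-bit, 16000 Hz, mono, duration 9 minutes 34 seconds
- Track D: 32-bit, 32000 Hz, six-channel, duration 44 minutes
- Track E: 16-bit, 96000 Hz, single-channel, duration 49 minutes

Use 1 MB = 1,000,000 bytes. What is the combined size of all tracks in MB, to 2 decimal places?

2874.83 MB

Track A: 88,200 × 165 × 2 × 6 = 174,636,000 bytes.
Track B: 7 minutes = 420 s; 24,000 × 420 × 2 × 4 = 80,640,000 bytes.
Track C: 9 minutes 34 seconds = 574 s; 16,000 × 574 × 3 × 1 = 27,552,000 bytes.
Track D: 44 minutes = 2,640 s; 32,000 × 2,640 × 4 × 6 = 2,027,520,000 bytes.
Track E: 49 minutes = 2,940 s; 96,000 × 2,940 × 2 × 1 = 564,480,000 bytes.
Total = 2,874,828,000 bytes = 2874.83 MB.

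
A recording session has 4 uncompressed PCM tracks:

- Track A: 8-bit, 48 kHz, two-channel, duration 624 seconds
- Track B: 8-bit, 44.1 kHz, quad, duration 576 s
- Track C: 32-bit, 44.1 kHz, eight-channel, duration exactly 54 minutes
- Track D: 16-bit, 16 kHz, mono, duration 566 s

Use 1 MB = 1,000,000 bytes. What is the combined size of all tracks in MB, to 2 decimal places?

Track A: 48,000 × 624 × 1 × 2 = 59,904,000 bytes.
Track B: 44,100 × 576 × 1 × 4 = 101,606,400 bytes.
Track C: exactly 54 minutes = 3,240 s; 44,100 × 3,240 × 4 × 8 = 4,572,288,000 bytes.
Track D: 16,000 × 566 × 2 × 1 = 18,112,000 bytes.
Total = 4,751,910,400 bytes = 4751.91 MB.

4751.91 MB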